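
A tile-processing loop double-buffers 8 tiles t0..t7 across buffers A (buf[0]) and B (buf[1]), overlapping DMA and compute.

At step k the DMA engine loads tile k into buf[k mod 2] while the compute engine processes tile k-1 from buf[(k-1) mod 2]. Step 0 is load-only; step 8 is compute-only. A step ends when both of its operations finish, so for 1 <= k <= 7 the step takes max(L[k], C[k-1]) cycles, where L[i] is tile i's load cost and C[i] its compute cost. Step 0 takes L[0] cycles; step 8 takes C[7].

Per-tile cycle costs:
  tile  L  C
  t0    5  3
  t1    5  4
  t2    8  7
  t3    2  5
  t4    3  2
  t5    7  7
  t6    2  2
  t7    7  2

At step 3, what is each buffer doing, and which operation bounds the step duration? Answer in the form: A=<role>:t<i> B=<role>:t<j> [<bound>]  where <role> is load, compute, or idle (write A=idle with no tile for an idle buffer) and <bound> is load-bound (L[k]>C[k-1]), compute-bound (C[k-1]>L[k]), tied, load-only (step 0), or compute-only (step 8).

k=0 load=t0/5c comp=- wait=5 total=5
k=1 load=t1/5c comp=t0/3c wait=5 total=10
k=2 load=t2/8c comp=t1/4c wait=8 total=18
k=3 load=t3/2c comp=t2/7c wait=7 total=25
k=4 load=t4/3c comp=t3/5c wait=5 total=30
k=5 load=t5/7c comp=t4/2c wait=7 total=37
k=6 load=t6/2c comp=t5/7c wait=7 total=44
k=7 load=t7/7c comp=t6/2c wait=7 total=51
k=8 load=- comp=t7/2c wait=2 total=53

step 3: A=compute:t2 B=load:t3 [compute-bound]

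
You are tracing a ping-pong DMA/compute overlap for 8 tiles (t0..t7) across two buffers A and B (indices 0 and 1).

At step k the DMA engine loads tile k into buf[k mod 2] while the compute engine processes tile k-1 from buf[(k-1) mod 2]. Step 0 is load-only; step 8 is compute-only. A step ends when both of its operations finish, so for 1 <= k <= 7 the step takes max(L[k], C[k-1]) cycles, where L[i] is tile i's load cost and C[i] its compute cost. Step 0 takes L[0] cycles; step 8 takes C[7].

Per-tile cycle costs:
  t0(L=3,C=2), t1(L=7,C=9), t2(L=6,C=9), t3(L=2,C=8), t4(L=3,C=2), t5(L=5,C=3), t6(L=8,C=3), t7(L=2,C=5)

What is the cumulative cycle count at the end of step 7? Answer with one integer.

end_cycle[7] = 52

  0. 3=3c; end=3; A:t0 B:-
  1. max(7,2)=7c; end=10; A:t0 B:t1
  2. max(6,9)=9c; end=19; A:t2 B:t1
  3. max(2,9)=9c; end=28; A:t2 B:t3
  4. max(3,8)=8c; end=36; A:t4 B:t3
  5. max(5,2)=5c; end=41; A:t4 B:t5
  6. max(8,3)=8c; end=49; A:t6 B:t5
  7. max(2,3)=3c; end=52; A:t6 B:t7
  8. 5=5c; end=57; A:t6 B:t7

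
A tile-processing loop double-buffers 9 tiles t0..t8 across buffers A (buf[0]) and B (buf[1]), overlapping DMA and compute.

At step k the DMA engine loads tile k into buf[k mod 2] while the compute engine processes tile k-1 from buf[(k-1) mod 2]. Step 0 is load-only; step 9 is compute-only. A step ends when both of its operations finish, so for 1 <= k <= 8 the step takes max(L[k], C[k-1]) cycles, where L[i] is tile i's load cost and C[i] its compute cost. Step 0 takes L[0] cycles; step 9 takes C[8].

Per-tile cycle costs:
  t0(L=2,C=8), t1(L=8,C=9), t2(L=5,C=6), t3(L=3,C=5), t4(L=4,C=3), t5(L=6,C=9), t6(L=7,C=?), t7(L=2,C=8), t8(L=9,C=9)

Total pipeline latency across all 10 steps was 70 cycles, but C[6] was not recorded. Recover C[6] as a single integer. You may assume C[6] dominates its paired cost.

step 0 → dur = L[0]=2 = 2
step 1 → dur = max(L[1]=8, C[0]=8) = 8
step 2 → dur = max(L[2]=5, C[1]=9) = 9
step 3 → dur = max(L[3]=3, C[2]=6) = 6
step 4 → dur = max(L[4]=4, C[3]=5) = 5
step 5 → dur = max(L[5]=6, C[4]=3) = 6
step 6 → dur = max(L[6]=7, C[5]=9) = 9
step 7 → dur = max(L[7]=2, C[6]=?) = C[6]  (unknown; binding)
step 8 → dur = max(L[8]=9, C[7]=8) = 9
step 9 → dur = C[8]=9 = 9
sum of known step durations = 63
dur[7] = total - known = 70 - 63 = 7
C[6] is the binding max in step 7, so C[6] = dur[7] = 7

C[6] = 7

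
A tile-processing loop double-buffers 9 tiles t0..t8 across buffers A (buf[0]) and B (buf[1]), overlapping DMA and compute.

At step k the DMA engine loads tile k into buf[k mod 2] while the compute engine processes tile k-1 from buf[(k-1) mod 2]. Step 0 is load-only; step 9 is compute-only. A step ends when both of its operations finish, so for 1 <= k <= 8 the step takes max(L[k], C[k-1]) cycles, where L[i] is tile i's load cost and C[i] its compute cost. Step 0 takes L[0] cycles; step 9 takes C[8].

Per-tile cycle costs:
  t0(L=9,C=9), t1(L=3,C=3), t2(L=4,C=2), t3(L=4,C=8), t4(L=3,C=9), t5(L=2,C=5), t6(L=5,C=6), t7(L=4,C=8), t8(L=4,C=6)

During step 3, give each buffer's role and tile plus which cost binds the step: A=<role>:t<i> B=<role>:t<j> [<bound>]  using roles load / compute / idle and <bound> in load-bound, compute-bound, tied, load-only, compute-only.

k=0 load=t0/9c comp=- wait=9 total=9
k=1 load=t1/3c comp=t0/9c wait=9 total=18
k=2 load=t2/4c comp=t1/3c wait=4 total=22
k=3 load=t3/4c comp=t2/2c wait=4 total=26
k=4 load=t4/3c comp=t3/8c wait=8 total=34
k=5 load=t5/2c comp=t4/9c wait=9 total=43
k=6 load=t6/5c comp=t5/5c wait=5 total=48
k=7 load=t7/4c comp=t6/6c wait=6 total=54
k=8 load=t8/4c comp=t7/8c wait=8 total=62
k=9 load=- comp=t8/6c wait=6 total=68

step 3: A=compute:t2 B=load:t3 [load-bound]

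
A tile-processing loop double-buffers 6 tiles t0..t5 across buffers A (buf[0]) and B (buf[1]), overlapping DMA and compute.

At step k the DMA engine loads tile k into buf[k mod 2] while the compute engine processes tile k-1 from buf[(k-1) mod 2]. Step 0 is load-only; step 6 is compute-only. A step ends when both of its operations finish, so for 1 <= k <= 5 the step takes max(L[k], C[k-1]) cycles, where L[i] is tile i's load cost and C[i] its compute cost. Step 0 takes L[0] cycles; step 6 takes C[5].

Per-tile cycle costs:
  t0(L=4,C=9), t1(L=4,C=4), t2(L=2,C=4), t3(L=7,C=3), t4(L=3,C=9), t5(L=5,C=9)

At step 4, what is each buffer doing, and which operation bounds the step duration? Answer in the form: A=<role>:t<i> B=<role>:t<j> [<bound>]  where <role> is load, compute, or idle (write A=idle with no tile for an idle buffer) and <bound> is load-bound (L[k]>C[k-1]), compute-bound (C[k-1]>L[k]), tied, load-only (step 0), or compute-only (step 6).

  0. 4=4c; end=4; A:t0 B:-
  1. max(4,9)=9c; end=13; A:t0 B:t1
  2. max(2,4)=4c; end=17; A:t2 B:t1
  3. max(7,4)=7c; end=24; A:t2 B:t3
  4. max(3,3)=3c; end=27; A:t4 B:t3
  5. max(5,9)=9c; end=36; A:t4 B:t5
  6. 9=9c; end=45; A:t4 B:t5

step 4: A=load:t4 B=compute:t3 [tied]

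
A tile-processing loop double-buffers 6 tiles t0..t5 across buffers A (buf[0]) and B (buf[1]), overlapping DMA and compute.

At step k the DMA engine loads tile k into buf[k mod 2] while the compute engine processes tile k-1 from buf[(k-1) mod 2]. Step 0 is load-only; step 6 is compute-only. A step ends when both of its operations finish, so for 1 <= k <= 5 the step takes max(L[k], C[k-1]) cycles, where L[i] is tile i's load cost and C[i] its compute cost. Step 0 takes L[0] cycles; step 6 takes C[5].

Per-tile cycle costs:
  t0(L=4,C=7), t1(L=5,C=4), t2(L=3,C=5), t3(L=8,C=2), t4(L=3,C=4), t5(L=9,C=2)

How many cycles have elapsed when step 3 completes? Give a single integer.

end_cycle[3] = 23

  0. 4=4c; end=4; A:t0 B:-
  1. max(5,7)=7c; end=11; A:t0 B:t1
  2. max(3,4)=4c; end=15; A:t2 B:t1
  3. max(8,5)=8c; end=23; A:t2 B:t3
  4. max(3,2)=3c; end=26; A:t4 B:t3
  5. max(9,4)=9c; end=35; A:t4 B:t5
  6. 2=2c; end=37; A:t4 B:t5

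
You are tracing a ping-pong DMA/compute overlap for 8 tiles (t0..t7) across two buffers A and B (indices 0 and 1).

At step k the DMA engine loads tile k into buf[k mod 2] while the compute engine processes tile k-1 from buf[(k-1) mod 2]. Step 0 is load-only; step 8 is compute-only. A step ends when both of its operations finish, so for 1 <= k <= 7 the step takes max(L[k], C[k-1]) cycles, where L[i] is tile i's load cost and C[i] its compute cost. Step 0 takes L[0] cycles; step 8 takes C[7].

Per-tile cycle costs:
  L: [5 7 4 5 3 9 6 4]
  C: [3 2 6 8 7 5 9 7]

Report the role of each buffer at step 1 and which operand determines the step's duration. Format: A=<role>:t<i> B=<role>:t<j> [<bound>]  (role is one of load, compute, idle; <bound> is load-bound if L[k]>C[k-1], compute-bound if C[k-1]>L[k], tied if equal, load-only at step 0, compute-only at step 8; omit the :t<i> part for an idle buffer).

step 1: A=compute:t0 B=load:t1 [load-bound]

step 0: L[0]=5 → dur=5, Σ=5 | A=load:t0 B=idle [load-only]
step 1: L[1]=7 C[0]=3 → dur=7, Σ=12 | A=compute:t0 B=load:t1 [load-bound]
step 2: L[2]=4 C[1]=2 → dur=4, Σ=16 | A=load:t2 B=compute:t1 [load-bound]
step 3: L[3]=5 C[2]=6 → dur=6, Σ=22 | A=compute:t2 B=load:t3 [compute-bound]
step 4: L[4]=3 C[3]=8 → dur=8, Σ=30 | A=load:t4 B=compute:t3 [compute-bound]
step 5: L[5]=9 C[4]=7 → dur=9, Σ=39 | A=compute:t4 B=load:t5 [load-bound]
step 6: L[6]=6 C[5]=5 → dur=6, Σ=45 | A=load:t6 B=compute:t5 [load-bound]
step 7: L[7]=4 C[6]=9 → dur=9, Σ=54 | A=compute:t6 B=load:t7 [compute-bound]
step 8: C[7]=7 → dur=7, Σ=61 | A=idle B=compute:t7 [compute-only]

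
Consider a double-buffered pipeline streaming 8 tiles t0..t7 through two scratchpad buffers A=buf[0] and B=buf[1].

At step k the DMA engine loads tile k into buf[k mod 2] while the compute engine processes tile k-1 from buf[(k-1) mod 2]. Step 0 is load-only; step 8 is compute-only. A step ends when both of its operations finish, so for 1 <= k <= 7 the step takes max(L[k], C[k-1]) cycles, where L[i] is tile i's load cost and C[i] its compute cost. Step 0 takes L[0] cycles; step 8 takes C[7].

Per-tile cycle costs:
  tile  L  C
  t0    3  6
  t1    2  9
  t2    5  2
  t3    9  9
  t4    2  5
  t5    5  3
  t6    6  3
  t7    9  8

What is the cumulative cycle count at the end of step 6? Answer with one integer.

step 0: L[0]=3 → dur=3, Σ=3 | A=load:t0 B=idle [load-only]
step 1: L[1]=2 C[0]=6 → dur=6, Σ=9 | A=compute:t0 B=load:t1 [compute-bound]
step 2: L[2]=5 C[1]=9 → dur=9, Σ=18 | A=load:t2 B=compute:t1 [compute-bound]
step 3: L[3]=9 C[2]=2 → dur=9, Σ=27 | A=compute:t2 B=load:t3 [load-bound]
step 4: L[4]=2 C[3]=9 → dur=9, Σ=36 | A=load:t4 B=compute:t3 [compute-bound]
step 5: L[5]=5 C[4]=5 → dur=5, Σ=41 | A=compute:t4 B=load:t5 [tied]
step 6: L[6]=6 C[5]=3 → dur=6, Σ=47 | A=load:t6 B=compute:t5 [load-bound]
step 7: L[7]=9 C[6]=3 → dur=9, Σ=56 | A=compute:t6 B=load:t7 [load-bound]
step 8: C[7]=8 → dur=8, Σ=64 | A=idle B=compute:t7 [compute-only]

end_cycle[6] = 47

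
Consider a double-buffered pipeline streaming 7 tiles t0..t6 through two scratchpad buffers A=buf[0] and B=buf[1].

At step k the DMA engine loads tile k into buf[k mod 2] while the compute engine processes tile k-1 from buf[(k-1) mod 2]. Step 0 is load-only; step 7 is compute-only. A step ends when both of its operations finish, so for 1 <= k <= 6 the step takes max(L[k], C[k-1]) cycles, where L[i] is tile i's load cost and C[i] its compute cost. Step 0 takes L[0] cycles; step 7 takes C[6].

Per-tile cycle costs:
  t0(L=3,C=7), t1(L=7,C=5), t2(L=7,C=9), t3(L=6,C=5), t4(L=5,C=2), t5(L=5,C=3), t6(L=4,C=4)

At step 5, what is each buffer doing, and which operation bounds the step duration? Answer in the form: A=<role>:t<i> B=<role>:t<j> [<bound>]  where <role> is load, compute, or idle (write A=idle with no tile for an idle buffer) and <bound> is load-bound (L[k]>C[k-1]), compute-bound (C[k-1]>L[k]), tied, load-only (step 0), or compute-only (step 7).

[0] DMA t0→A (3c) ∥ CU idle ⇒ 3c, clock 3
[1] DMA t1→B (7c) ∥ CU A:t0 (7c) ⇒ 7c, clock 10
[2] DMA t2→A (7c) ∥ CU B:t1 (5c) ⇒ 7c, clock 17
[3] DMA t3→B (6c) ∥ CU A:t2 (9c) ⇒ 9c, clock 26
[4] DMA t4→A (5c) ∥ CU B:t3 (5c) ⇒ 5c, clock 31
[5] DMA t5→B (5c) ∥ CU A:t4 (2c) ⇒ 5c, clock 36
[6] DMA t6→A (4c) ∥ CU B:t5 (3c) ⇒ 4c, clock 40
[7] DMA idle ∥ CU A:t6 (4c) ⇒ 4c, clock 44

step 5: A=compute:t4 B=load:t5 [load-bound]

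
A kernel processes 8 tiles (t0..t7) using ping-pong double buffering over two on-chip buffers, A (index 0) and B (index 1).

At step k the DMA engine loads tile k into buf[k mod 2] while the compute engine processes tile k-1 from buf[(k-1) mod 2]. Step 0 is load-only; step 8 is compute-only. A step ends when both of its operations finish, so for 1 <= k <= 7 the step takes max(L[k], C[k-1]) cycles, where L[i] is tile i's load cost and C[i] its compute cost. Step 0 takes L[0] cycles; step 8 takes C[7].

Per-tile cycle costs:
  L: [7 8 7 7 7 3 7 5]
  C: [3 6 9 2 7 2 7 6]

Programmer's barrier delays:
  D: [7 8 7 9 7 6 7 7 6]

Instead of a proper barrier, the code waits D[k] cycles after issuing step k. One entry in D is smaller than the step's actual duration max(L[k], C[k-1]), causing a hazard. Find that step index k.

hazard at step 5

k=0 barrier L[0]=7→7c, D[0]=7 ok
k=1 barrier max(L[1]=8,C[0]=3)→8c, D[1]=8 ok
k=2 barrier max(L[2]=7,C[1]=6)→7c, D[2]=7 ok
k=3 barrier max(L[3]=7,C[2]=9)→9c, D[3]=9 ok
k=4 barrier max(L[4]=7,C[3]=2)→7c, D[4]=7 ok
k=5 barrier max(L[5]=3,C[4]=7)→7c, D[5]=6 SHORT
k=6 barrier max(L[6]=7,C[5]=2)→7c, D[6]=7 ok
k=7 barrier max(L[7]=5,C[6]=7)→7c, D[7]=7 ok
k=8 barrier C[7]=6→6c, D[8]=6 ok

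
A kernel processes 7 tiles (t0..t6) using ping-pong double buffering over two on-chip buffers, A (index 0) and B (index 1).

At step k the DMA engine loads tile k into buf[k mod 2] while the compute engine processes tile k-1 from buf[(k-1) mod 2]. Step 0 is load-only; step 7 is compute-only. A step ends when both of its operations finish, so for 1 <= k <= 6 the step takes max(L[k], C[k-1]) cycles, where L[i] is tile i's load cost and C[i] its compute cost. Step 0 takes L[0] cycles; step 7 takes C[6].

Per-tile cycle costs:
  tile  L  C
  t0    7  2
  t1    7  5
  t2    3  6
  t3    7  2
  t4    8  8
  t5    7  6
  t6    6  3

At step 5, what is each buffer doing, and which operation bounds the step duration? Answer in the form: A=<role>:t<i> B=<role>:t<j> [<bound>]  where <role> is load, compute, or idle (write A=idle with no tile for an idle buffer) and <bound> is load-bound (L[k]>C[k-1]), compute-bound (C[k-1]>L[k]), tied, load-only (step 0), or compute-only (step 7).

step 5: A=compute:t4 B=load:t5 [compute-bound]

step 0: L[0]=7 → dur=7, Σ=7 | A=load:t0 B=idle [load-only]
step 1: L[1]=7 C[0]=2 → dur=7, Σ=14 | A=compute:t0 B=load:t1 [load-bound]
step 2: L[2]=3 C[1]=5 → dur=5, Σ=19 | A=load:t2 B=compute:t1 [compute-bound]
step 3: L[3]=7 C[2]=6 → dur=7, Σ=26 | A=compute:t2 B=load:t3 [load-bound]
step 4: L[4]=8 C[3]=2 → dur=8, Σ=34 | A=load:t4 B=compute:t3 [load-bound]
step 5: L[5]=7 C[4]=8 → dur=8, Σ=42 | A=compute:t4 B=load:t5 [compute-bound]
step 6: L[6]=6 C[5]=6 → dur=6, Σ=48 | A=load:t6 B=compute:t5 [tied]
step 7: C[6]=3 → dur=3, Σ=51 | A=compute:t6 B=idle [compute-only]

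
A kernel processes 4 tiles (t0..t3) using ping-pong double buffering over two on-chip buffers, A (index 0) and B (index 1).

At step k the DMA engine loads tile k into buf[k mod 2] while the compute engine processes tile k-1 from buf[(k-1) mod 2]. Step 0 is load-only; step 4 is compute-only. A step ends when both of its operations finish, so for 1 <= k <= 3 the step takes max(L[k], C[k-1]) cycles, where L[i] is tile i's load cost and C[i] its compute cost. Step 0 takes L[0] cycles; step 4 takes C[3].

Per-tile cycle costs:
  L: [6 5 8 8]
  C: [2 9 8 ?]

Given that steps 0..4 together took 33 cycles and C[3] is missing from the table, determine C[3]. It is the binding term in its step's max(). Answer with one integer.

C[3] = 5

step 0: dur = L[0]=6 = 6
step 1: dur = max(L[1]=5, C[0]=2) = 5
step 2: dur = max(L[2]=8, C[1]=9) = 9
step 3: dur = max(L[3]=8, C[2]=8) = 8
step 4: dur = C[3]=? = C[3]  (unknown; binding)
sum of known step durations = 28
dur[4] = total - known = 33 - 28 = 5
C[3] is the binding max in step 4, so C[3] = dur[4] = 5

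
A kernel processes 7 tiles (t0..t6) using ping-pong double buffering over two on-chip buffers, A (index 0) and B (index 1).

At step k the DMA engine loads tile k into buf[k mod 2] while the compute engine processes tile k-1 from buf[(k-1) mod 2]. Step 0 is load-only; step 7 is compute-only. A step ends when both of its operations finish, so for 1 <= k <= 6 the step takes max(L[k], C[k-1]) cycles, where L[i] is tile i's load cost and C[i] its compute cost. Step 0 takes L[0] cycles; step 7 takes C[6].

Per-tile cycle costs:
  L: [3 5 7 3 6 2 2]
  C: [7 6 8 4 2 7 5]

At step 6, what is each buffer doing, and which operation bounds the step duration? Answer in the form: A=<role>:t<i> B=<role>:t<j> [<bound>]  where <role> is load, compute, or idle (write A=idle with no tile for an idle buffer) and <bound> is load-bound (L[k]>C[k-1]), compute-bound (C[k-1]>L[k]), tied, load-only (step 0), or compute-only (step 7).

step 6: A=load:t6 B=compute:t5 [compute-bound]

k=0 load=t0/3c comp=- wait=3 total=3
k=1 load=t1/5c comp=t0/7c wait=7 total=10
k=2 load=t2/7c comp=t1/6c wait=7 total=17
k=3 load=t3/3c comp=t2/8c wait=8 total=25
k=4 load=t4/6c comp=t3/4c wait=6 total=31
k=5 load=t5/2c comp=t4/2c wait=2 total=33
k=6 load=t6/2c comp=t5/7c wait=7 total=40
k=7 load=- comp=t6/5c wait=5 total=45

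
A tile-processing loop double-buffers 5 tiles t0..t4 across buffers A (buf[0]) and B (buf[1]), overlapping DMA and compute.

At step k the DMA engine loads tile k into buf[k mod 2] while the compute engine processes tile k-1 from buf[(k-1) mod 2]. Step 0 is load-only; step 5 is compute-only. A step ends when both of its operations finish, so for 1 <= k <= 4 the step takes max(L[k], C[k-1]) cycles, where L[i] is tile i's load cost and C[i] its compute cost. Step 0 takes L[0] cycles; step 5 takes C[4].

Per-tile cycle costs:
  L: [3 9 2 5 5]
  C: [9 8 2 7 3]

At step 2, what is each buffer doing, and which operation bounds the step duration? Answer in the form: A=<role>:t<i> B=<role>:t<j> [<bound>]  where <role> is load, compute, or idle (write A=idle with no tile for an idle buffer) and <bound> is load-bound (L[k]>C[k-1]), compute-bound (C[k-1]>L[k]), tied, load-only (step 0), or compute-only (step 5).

step 2: A=load:t2 B=compute:t1 [compute-bound]

  0. 3=3c; end=3; A:t0 B:-
  1. max(9,9)=9c; end=12; A:t0 B:t1
  2. max(2,8)=8c; end=20; A:t2 B:t1
  3. max(5,2)=5c; end=25; A:t2 B:t3
  4. max(5,7)=7c; end=32; A:t4 B:t3
  5. 3=3c; end=35; A:t4 B:t3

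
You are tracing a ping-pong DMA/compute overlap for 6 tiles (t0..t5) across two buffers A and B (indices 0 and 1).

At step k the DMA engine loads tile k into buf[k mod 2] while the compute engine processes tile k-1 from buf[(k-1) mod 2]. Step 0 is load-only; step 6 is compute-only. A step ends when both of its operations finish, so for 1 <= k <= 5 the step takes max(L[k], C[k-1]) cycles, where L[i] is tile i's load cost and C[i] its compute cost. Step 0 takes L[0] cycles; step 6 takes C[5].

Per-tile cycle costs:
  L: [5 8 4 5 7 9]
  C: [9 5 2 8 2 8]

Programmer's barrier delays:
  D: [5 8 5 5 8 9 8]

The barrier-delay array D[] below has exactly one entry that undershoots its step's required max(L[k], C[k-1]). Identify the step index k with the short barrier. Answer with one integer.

hazard at step 1

k=0 barrier L[0]=5→5c, D[0]=5 ok
k=1 barrier max(L[1]=8,C[0]=9)→9c, D[1]=8 SHORT
k=2 barrier max(L[2]=4,C[1]=5)→5c, D[2]=5 ok
k=3 barrier max(L[3]=5,C[2]=2)→5c, D[3]=5 ok
k=4 barrier max(L[4]=7,C[3]=8)→8c, D[4]=8 ok
k=5 barrier max(L[5]=9,C[4]=2)→9c, D[5]=9 ok
k=6 barrier C[5]=8→8c, D[6]=8 ok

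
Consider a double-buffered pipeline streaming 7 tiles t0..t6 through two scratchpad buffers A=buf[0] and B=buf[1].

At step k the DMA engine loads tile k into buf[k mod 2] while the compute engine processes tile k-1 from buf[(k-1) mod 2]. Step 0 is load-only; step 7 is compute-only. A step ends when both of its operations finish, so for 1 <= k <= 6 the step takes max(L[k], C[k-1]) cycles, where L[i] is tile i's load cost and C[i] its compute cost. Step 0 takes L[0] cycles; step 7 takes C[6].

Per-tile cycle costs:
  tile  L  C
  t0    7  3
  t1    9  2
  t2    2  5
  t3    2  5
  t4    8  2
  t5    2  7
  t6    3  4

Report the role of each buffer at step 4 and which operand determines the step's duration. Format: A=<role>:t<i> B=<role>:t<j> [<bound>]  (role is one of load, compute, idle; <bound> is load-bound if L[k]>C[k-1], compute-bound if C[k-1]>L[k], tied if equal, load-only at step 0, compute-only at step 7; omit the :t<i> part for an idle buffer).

[0] DMA t0→A (7c) ∥ CU idle ⇒ 7c, clock 7
[1] DMA t1→B (9c) ∥ CU A:t0 (3c) ⇒ 9c, clock 16
[2] DMA t2→A (2c) ∥ CU B:t1 (2c) ⇒ 2c, clock 18
[3] DMA t3→B (2c) ∥ CU A:t2 (5c) ⇒ 5c, clock 23
[4] DMA t4→A (8c) ∥ CU B:t3 (5c) ⇒ 8c, clock 31
[5] DMA t5→B (2c) ∥ CU A:t4 (2c) ⇒ 2c, clock 33
[6] DMA t6→A (3c) ∥ CU B:t5 (7c) ⇒ 7c, clock 40
[7] DMA idle ∥ CU A:t6 (4c) ⇒ 4c, clock 44

step 4: A=load:t4 B=compute:t3 [load-bound]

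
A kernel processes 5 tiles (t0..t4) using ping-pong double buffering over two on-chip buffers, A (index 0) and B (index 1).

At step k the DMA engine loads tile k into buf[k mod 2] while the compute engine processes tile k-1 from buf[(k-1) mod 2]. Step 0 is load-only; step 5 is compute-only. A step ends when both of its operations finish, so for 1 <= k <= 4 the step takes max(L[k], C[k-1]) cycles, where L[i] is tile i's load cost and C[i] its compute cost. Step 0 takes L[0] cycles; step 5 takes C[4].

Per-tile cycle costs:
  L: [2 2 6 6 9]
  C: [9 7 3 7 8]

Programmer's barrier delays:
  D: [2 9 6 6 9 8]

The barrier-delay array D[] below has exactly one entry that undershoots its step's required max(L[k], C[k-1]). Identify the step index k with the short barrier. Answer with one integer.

k=0 barrier L[0]=2→2c, D[0]=2 ok
k=1 barrier max(L[1]=2,C[0]=9)→9c, D[1]=9 ok
k=2 barrier max(L[2]=6,C[1]=7)→7c, D[2]=6 SHORT
k=3 barrier max(L[3]=6,C[2]=3)→6c, D[3]=6 ok
k=4 barrier max(L[4]=9,C[3]=7)→9c, D[4]=9 ok
k=5 barrier C[4]=8→8c, D[5]=8 ok

hazard at step 2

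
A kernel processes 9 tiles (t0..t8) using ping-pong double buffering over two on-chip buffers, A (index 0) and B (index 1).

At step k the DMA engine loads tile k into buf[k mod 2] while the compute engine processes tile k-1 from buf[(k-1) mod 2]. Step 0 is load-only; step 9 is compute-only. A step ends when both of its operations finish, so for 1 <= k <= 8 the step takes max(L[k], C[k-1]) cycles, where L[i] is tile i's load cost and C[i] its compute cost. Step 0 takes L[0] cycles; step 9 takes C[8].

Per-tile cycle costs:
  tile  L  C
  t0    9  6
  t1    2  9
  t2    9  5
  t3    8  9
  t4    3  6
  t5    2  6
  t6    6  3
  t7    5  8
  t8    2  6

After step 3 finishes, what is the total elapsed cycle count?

  0. 9=9c; end=9; A:t0 B:-
  1. max(2,6)=6c; end=15; A:t0 B:t1
  2. max(9,9)=9c; end=24; A:t2 B:t1
  3. max(8,5)=8c; end=32; A:t2 B:t3
  4. max(3,9)=9c; end=41; A:t4 B:t3
  5. max(2,6)=6c; end=47; A:t4 B:t5
  6. max(6,6)=6c; end=53; A:t6 B:t5
  7. max(5,3)=5c; end=58; A:t6 B:t7
  8. max(2,8)=8c; end=66; A:t8 B:t7
  9. 6=6c; end=72; A:t8 B:t7

end_cycle[3] = 32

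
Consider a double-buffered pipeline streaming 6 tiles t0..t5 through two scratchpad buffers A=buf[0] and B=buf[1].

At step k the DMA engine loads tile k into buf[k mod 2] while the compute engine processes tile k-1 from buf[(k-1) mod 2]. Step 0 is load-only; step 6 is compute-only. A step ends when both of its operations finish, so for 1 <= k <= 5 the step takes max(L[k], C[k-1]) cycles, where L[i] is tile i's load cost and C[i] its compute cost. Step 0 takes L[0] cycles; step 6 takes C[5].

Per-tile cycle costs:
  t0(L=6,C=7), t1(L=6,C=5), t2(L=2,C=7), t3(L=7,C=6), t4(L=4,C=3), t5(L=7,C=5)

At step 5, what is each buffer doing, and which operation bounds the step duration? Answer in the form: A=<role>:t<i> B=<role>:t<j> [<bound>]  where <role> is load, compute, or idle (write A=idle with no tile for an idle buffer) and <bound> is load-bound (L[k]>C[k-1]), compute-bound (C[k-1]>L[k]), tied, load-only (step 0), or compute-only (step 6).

step 5: A=compute:t4 B=load:t5 [load-bound]

[0] DMA t0→A (6c) ∥ CU idle ⇒ 6c, clock 6
[1] DMA t1→B (6c) ∥ CU A:t0 (7c) ⇒ 7c, clock 13
[2] DMA t2→A (2c) ∥ CU B:t1 (5c) ⇒ 5c, clock 18
[3] DMA t3→B (7c) ∥ CU A:t2 (7c) ⇒ 7c, clock 25
[4] DMA t4→A (4c) ∥ CU B:t3 (6c) ⇒ 6c, clock 31
[5] DMA t5→B (7c) ∥ CU A:t4 (3c) ⇒ 7c, clock 38
[6] DMA idle ∥ CU B:t5 (5c) ⇒ 5c, clock 43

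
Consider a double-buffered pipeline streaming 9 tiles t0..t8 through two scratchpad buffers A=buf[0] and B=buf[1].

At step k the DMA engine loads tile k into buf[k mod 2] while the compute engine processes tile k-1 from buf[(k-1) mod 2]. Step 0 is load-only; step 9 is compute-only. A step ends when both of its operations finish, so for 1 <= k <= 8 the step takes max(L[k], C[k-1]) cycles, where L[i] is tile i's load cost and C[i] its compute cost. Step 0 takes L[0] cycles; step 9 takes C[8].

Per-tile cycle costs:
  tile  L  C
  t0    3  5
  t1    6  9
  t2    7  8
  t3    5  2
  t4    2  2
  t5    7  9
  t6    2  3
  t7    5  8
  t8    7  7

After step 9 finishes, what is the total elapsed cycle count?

end_cycle[9] = 64

[0] DMA t0→A (3c) ∥ CU idle ⇒ 3c, clock 3
[1] DMA t1→B (6c) ∥ CU A:t0 (5c) ⇒ 6c, clock 9
[2] DMA t2→A (7c) ∥ CU B:t1 (9c) ⇒ 9c, clock 18
[3] DMA t3→B (5c) ∥ CU A:t2 (8c) ⇒ 8c, clock 26
[4] DMA t4→A (2c) ∥ CU B:t3 (2c) ⇒ 2c, clock 28
[5] DMA t5→B (7c) ∥ CU A:t4 (2c) ⇒ 7c, clock 35
[6] DMA t6→A (2c) ∥ CU B:t5 (9c) ⇒ 9c, clock 44
[7] DMA t7→B (5c) ∥ CU A:t6 (3c) ⇒ 5c, clock 49
[8] DMA t8→A (7c) ∥ CU B:t7 (8c) ⇒ 8c, clock 57
[9] DMA idle ∥ CU A:t8 (7c) ⇒ 7c, clock 64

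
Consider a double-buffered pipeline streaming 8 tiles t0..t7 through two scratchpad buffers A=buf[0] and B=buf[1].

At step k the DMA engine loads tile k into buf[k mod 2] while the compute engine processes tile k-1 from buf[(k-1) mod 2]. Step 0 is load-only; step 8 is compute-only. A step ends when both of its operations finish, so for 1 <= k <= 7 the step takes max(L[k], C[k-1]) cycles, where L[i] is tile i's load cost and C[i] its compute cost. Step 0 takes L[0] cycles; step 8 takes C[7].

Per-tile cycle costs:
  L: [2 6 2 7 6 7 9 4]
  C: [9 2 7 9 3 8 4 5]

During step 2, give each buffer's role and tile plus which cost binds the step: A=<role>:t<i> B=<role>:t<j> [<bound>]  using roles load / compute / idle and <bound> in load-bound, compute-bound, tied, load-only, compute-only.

step 2: A=load:t2 B=compute:t1 [tied]

  0. 2=2c; end=2; A:t0 B:-
  1. max(6,9)=9c; end=11; A:t0 B:t1
  2. max(2,2)=2c; end=13; A:t2 B:t1
  3. max(7,7)=7c; end=20; A:t2 B:t3
  4. max(6,9)=9c; end=29; A:t4 B:t3
  5. max(7,3)=7c; end=36; A:t4 B:t5
  6. max(9,8)=9c; end=45; A:t6 B:t5
  7. max(4,4)=4c; end=49; A:t6 B:t7
  8. 5=5c; end=54; A:t6 B:t7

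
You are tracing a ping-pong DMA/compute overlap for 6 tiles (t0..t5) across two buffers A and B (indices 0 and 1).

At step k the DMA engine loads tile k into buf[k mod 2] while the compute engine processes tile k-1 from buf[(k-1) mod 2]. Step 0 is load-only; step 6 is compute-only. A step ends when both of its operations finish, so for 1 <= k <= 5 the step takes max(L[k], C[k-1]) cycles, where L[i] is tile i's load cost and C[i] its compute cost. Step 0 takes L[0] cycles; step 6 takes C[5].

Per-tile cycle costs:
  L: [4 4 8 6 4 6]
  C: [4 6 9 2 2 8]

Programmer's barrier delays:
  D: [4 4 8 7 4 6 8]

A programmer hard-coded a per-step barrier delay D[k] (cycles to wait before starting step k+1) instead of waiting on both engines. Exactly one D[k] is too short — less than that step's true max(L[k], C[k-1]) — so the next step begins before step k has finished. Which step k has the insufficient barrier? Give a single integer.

hazard at step 3

k=0 barrier L[0]=4→4c, D[0]=4 ok
k=1 barrier max(L[1]=4,C[0]=4)→4c, D[1]=4 ok
k=2 barrier max(L[2]=8,C[1]=6)→8c, D[2]=8 ok
k=3 barrier max(L[3]=6,C[2]=9)→9c, D[3]=7 SHORT
k=4 barrier max(L[4]=4,C[3]=2)→4c, D[4]=4 ok
k=5 barrier max(L[5]=6,C[4]=2)→6c, D[5]=6 ok
k=6 barrier C[5]=8→8c, D[6]=8 ok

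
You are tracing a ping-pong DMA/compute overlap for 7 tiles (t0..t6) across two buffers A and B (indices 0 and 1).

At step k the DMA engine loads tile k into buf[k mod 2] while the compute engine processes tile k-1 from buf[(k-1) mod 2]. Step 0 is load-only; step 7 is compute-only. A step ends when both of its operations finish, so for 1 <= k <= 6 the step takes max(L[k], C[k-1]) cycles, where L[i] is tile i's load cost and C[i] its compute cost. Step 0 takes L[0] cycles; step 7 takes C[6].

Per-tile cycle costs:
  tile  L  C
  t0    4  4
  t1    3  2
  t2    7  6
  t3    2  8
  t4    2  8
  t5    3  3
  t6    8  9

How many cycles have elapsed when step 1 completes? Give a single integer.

[0] DMA t0→A (4c) ∥ CU idle ⇒ 4c, clock 4
[1] DMA t1→B (3c) ∥ CU A:t0 (4c) ⇒ 4c, clock 8
[2] DMA t2→A (7c) ∥ CU B:t1 (2c) ⇒ 7c, clock 15
[3] DMA t3→B (2c) ∥ CU A:t2 (6c) ⇒ 6c, clock 21
[4] DMA t4→A (2c) ∥ CU B:t3 (8c) ⇒ 8c, clock 29
[5] DMA t5→B (3c) ∥ CU A:t4 (8c) ⇒ 8c, clock 37
[6] DMA t6→A (8c) ∥ CU B:t5 (3c) ⇒ 8c, clock 45
[7] DMA idle ∥ CU A:t6 (9c) ⇒ 9c, clock 54

end_cycle[1] = 8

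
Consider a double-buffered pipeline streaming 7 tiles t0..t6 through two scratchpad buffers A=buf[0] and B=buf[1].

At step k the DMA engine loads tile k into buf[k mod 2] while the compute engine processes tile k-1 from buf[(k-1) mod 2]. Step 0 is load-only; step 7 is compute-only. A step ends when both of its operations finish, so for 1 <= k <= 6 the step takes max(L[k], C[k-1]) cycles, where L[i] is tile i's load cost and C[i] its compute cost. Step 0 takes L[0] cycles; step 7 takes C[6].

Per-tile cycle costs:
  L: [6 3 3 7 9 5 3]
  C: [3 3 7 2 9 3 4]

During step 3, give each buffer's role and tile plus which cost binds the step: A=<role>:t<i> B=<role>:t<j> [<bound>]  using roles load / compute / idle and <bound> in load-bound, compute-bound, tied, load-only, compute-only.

step 3: A=compute:t2 B=load:t3 [tied]

k=0 load=t0/6c comp=- wait=6 total=6
k=1 load=t1/3c comp=t0/3c wait=3 total=9
k=2 load=t2/3c comp=t1/3c wait=3 total=12
k=3 load=t3/7c comp=t2/7c wait=7 total=19
k=4 load=t4/9c comp=t3/2c wait=9 total=28
k=5 load=t5/5c comp=t4/9c wait=9 total=37
k=6 load=t6/3c comp=t5/3c wait=3 total=40
k=7 load=- comp=t6/4c wait=4 total=44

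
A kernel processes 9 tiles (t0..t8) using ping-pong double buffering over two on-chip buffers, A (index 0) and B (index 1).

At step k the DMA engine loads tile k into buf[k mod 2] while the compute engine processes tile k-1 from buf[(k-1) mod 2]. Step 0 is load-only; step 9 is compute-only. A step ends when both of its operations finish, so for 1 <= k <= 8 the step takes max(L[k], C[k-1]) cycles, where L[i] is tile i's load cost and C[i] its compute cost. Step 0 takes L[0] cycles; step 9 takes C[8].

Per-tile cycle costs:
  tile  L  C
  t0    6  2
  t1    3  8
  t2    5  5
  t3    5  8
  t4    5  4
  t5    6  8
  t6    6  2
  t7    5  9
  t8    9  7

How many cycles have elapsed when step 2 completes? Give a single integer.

  0. 6=6c; end=6; A:t0 B:-
  1. max(3,2)=3c; end=9; A:t0 B:t1
  2. max(5,8)=8c; end=17; A:t2 B:t1
  3. max(5,5)=5c; end=22; A:t2 B:t3
  4. max(5,8)=8c; end=30; A:t4 B:t3
  5. max(6,4)=6c; end=36; A:t4 B:t5
  6. max(6,8)=8c; end=44; A:t6 B:t5
  7. max(5,2)=5c; end=49; A:t6 B:t7
  8. max(9,9)=9c; end=58; A:t8 B:t7
  9. 7=7c; end=65; A:t8 B:t7

end_cycle[2] = 17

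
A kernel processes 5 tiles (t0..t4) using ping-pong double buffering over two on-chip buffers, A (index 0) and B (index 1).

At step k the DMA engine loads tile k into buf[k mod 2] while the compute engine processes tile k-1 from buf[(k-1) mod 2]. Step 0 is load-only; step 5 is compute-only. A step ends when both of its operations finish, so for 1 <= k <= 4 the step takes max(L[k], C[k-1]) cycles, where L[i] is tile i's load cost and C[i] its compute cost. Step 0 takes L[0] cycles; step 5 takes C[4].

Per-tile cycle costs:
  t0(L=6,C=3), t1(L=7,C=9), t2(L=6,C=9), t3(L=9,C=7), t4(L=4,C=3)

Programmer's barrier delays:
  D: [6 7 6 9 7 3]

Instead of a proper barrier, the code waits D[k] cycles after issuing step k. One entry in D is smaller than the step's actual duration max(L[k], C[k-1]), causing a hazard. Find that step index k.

hazard at step 2

[0] required=L[0]=6=6 vs D=6 ok
[1] required=max(L[1]=7,C[0]=3)=7 vs D=7 ok
[2] required=max(L[2]=6,C[1]=9)=9 vs D=6 SHORT
[3] required=max(L[3]=9,C[2]=9)=9 vs D=9 ok
[4] required=max(L[4]=4,C[3]=7)=7 vs D=7 ok
[5] required=C[4]=3=3 vs D=3 ok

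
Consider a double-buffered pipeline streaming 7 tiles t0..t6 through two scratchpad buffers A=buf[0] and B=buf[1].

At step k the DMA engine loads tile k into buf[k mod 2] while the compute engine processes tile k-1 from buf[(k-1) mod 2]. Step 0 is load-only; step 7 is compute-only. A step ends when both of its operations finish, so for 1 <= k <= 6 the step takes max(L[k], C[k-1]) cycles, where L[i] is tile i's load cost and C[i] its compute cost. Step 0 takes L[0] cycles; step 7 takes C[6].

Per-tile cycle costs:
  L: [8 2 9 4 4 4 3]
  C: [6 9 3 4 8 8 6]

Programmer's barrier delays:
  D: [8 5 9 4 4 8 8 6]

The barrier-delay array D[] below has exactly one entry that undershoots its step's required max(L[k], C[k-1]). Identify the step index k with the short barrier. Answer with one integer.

[0] required=L[0]=8=8 vs D=8 ok
[1] required=max(L[1]=2,C[0]=6)=6 vs D=5 SHORT
[2] required=max(L[2]=9,C[1]=9)=9 vs D=9 ok
[3] required=max(L[3]=4,C[2]=3)=4 vs D=4 ok
[4] required=max(L[4]=4,C[3]=4)=4 vs D=4 ok
[5] required=max(L[5]=4,C[4]=8)=8 vs D=8 ok
[6] required=max(L[6]=3,C[5]=8)=8 vs D=8 ok
[7] required=C[6]=6=6 vs D=6 ok

hazard at step 1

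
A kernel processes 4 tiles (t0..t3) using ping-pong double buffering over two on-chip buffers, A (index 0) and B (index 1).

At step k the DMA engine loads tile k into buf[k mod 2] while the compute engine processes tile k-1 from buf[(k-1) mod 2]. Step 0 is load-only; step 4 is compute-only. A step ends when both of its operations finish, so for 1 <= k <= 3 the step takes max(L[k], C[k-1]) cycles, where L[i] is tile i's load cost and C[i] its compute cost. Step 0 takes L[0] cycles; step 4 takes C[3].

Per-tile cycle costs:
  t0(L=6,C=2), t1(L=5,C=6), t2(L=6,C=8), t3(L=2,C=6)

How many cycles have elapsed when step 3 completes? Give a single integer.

[0] DMA t0→A (6c) ∥ CU idle ⇒ 6c, clock 6
[1] DMA t1→B (5c) ∥ CU A:t0 (2c) ⇒ 5c, clock 11
[2] DMA t2→A (6c) ∥ CU B:t1 (6c) ⇒ 6c, clock 17
[3] DMA t3→B (2c) ∥ CU A:t2 (8c) ⇒ 8c, clock 25
[4] DMA idle ∥ CU B:t3 (6c) ⇒ 6c, clock 31

end_cycle[3] = 25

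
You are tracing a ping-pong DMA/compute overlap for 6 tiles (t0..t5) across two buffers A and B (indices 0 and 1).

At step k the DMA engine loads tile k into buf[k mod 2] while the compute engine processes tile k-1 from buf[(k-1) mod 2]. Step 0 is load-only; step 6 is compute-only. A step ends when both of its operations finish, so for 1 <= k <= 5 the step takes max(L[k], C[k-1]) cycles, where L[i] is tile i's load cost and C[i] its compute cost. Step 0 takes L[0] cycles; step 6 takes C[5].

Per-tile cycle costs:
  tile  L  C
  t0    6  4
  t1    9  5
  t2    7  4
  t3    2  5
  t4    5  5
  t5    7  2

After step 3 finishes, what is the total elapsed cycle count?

end_cycle[3] = 26

k=0 load=t0/6c comp=- wait=6 total=6
k=1 load=t1/9c comp=t0/4c wait=9 total=15
k=2 load=t2/7c comp=t1/5c wait=7 total=22
k=3 load=t3/2c comp=t2/4c wait=4 total=26
k=4 load=t4/5c comp=t3/5c wait=5 total=31
k=5 load=t5/7c comp=t4/5c wait=7 total=38
k=6 load=- comp=t5/2c wait=2 total=40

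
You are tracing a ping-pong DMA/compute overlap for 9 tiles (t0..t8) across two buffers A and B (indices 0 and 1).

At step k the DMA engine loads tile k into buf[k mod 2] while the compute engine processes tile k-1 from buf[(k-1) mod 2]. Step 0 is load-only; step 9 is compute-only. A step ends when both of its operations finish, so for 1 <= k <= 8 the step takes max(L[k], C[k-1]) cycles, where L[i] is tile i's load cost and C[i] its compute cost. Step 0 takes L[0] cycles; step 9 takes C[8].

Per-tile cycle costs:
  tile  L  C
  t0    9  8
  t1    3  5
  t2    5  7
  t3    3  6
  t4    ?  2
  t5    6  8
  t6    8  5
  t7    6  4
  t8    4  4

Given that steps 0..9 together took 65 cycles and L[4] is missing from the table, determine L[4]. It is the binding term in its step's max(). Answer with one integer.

step 0: dur = L[0]=9 = 9
step 1: dur = max(L[1]=3, C[0]=8) = 8
step 2: dur = max(L[2]=5, C[1]=5) = 5
step 3: dur = max(L[3]=3, C[2]=7) = 7
step 4: dur = max(L[4]=?, C[3]=6) = L[4]  (unknown; binding)
step 5: dur = max(L[5]=6, C[4]=2) = 6
step 6: dur = max(L[6]=8, C[5]=8) = 8
step 7: dur = max(L[7]=6, C[6]=5) = 6
step 8: dur = max(L[8]=4, C[7]=4) = 4
step 9: dur = C[8]=4 = 4
sum of known step durations = 57
dur[4] = total - known = 65 - 57 = 8
L[4] is the binding max in step 4, so L[4] = dur[4] = 8

L[4] = 8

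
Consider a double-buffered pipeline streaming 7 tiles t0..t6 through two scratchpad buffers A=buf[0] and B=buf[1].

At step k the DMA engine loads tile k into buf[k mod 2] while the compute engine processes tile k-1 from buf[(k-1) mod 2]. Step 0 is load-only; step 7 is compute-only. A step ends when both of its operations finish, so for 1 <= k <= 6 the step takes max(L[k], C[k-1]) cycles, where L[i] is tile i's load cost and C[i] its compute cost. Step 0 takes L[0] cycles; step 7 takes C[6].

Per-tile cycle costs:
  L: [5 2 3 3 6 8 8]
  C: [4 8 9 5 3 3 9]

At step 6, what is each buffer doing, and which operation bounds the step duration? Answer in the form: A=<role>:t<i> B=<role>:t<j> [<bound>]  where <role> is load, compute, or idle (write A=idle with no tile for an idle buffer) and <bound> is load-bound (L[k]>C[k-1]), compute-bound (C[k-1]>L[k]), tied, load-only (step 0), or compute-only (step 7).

step 6: A=load:t6 B=compute:t5 [load-bound]

[0] DMA t0→A (5c) ∥ CU idle ⇒ 5c, clock 5
[1] DMA t1→B (2c) ∥ CU A:t0 (4c) ⇒ 4c, clock 9
[2] DMA t2→A (3c) ∥ CU B:t1 (8c) ⇒ 8c, clock 17
[3] DMA t3→B (3c) ∥ CU A:t2 (9c) ⇒ 9c, clock 26
[4] DMA t4→A (6c) ∥ CU B:t3 (5c) ⇒ 6c, clock 32
[5] DMA t5→B (8c) ∥ CU A:t4 (3c) ⇒ 8c, clock 40
[6] DMA t6→A (8c) ∥ CU B:t5 (3c) ⇒ 8c, clock 48
[7] DMA idle ∥ CU A:t6 (9c) ⇒ 9c, clock 57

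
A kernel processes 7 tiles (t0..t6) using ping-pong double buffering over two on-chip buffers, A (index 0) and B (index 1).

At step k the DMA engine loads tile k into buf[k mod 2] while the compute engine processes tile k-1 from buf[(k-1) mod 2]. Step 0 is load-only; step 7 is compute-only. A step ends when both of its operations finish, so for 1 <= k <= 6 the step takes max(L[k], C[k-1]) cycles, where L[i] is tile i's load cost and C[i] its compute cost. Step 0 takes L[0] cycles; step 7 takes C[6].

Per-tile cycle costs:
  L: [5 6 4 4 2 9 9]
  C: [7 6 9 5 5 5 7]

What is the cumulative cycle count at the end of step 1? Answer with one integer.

  0. 5=5c; end=5; A:t0 B:-
  1. max(6,7)=7c; end=12; A:t0 B:t1
  2. max(4,6)=6c; end=18; A:t2 B:t1
  3. max(4,9)=9c; end=27; A:t2 B:t3
  4. max(2,5)=5c; end=32; A:t4 B:t3
  5. max(9,5)=9c; end=41; A:t4 B:t5
  6. max(9,5)=9c; end=50; A:t6 B:t5
  7. 7=7c; end=57; A:t6 B:t5

end_cycle[1] = 12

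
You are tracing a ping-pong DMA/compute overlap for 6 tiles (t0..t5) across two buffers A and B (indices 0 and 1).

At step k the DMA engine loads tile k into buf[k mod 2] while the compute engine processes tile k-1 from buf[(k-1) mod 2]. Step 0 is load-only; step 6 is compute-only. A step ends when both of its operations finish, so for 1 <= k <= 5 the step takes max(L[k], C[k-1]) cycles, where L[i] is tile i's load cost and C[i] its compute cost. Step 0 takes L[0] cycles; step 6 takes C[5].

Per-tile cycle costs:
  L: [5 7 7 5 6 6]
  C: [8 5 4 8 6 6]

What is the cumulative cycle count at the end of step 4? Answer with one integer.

k=0 load=t0/5c comp=- wait=5 total=5
k=1 load=t1/7c comp=t0/8c wait=8 total=13
k=2 load=t2/7c comp=t1/5c wait=7 total=20
k=3 load=t3/5c comp=t2/4c wait=5 total=25
k=4 load=t4/6c comp=t3/8c wait=8 total=33
k=5 load=t5/6c comp=t4/6c wait=6 total=39
k=6 load=- comp=t5/6c wait=6 total=45

end_cycle[4] = 33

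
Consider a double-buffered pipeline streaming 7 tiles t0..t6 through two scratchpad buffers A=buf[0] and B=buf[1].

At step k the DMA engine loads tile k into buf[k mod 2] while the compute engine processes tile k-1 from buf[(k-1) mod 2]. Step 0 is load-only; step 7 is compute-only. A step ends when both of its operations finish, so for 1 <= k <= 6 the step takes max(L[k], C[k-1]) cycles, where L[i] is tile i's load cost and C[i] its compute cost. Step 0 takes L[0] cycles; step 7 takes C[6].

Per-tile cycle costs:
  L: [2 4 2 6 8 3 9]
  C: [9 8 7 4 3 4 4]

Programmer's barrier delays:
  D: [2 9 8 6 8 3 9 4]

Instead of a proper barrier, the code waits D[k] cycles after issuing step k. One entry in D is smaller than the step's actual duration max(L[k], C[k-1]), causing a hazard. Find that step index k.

hazard at step 3

k=0 barrier L[0]=2→2c, D[0]=2 ok
k=1 barrier max(L[1]=4,C[0]=9)→9c, D[1]=9 ok
k=2 barrier max(L[2]=2,C[1]=8)→8c, D[2]=8 ok
k=3 barrier max(L[3]=6,C[2]=7)→7c, D[3]=6 SHORT
k=4 barrier max(L[4]=8,C[3]=4)→8c, D[4]=8 ok
k=5 barrier max(L[5]=3,C[4]=3)→3c, D[5]=3 ok
k=6 barrier max(L[6]=9,C[5]=4)→9c, D[6]=9 ok
k=7 barrier C[6]=4→4c, D[7]=4 ok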